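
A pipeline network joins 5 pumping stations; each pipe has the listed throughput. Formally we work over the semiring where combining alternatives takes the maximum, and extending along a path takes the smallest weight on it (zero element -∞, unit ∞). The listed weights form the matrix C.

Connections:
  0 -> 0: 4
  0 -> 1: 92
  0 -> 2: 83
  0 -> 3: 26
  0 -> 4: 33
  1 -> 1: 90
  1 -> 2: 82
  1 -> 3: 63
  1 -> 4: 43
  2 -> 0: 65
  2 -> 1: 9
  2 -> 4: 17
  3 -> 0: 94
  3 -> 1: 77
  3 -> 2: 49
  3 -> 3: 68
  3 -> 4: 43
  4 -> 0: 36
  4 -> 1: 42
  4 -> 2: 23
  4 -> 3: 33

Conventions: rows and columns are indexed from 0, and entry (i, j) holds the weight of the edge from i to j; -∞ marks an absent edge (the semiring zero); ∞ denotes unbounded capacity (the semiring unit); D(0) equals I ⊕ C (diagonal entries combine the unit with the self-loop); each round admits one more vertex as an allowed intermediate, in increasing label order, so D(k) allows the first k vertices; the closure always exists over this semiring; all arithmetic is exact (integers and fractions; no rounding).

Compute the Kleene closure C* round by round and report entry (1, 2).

D(0):
  [∞, 92, 83, 26, 33]
  [-∞, ∞, 82, 63, 43]
  [65, 9, ∞, -∞, 17]
  [94, 77, 49, ∞, 43]
  [36, 42, 23, 33, ∞]
D(1):
  [∞, 92, 83, 26, 33]
  [-∞, ∞, 82, 63, 43]
  [65, 65, ∞, 26, 33]
  [94, 92, 83, ∞, 43]
  [36, 42, 36, 33, ∞]
D(2):
  [∞, 92, 83, 63, 43]
  [-∞, ∞, 82, 63, 43]
  [65, 65, ∞, 63, 43]
  [94, 92, 83, ∞, 43]
  [36, 42, 42, 42, ∞]
D(3):
  [∞, 92, 83, 63, 43]
  [65, ∞, 82, 63, 43]
  [65, 65, ∞, 63, 43]
  [94, 92, 83, ∞, 43]
  [42, 42, 42, 42, ∞]
D(4):
  [∞, 92, 83, 63, 43]
  [65, ∞, 82, 63, 43]
  [65, 65, ∞, 63, 43]
  [94, 92, 83, ∞, 43]
  [42, 42, 42, 42, ∞]
D(5):
  [∞, 92, 83, 63, 43]
  [65, ∞, 82, 63, 43]
  [65, 65, ∞, 63, 43]
  [94, 92, 83, ∞, 43]
  [42, 42, 42, 42, ∞]
Answer: C*[1][2] = 82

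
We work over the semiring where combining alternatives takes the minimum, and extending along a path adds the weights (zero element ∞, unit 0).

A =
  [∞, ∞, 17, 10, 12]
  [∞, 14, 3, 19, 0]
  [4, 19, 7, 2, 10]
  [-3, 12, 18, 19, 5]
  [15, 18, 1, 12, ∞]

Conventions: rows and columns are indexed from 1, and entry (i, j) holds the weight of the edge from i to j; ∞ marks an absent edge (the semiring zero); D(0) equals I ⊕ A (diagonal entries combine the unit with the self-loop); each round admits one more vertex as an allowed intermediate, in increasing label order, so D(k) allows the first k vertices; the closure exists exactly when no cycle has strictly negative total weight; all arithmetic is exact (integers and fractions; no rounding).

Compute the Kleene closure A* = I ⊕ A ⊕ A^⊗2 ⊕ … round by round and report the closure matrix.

D(0):
  [0, ∞, 17, 10, 12]
  [∞, 0, 3, 19, 0]
  [4, 19, 0, 2, 10]
  [-3, 12, 18, 0, 5]
  [15, 18, 1, 12, 0]
D(1):
  [0, ∞, 17, 10, 12]
  [∞, 0, 3, 19, 0]
  [4, 19, 0, 2, 10]
  [-3, 12, 14, 0, 5]
  [15, 18, 1, 12, 0]
D(2):
  [0, ∞, 17, 10, 12]
  [∞, 0, 3, 19, 0]
  [4, 19, 0, 2, 10]
  [-3, 12, 14, 0, 5]
  [15, 18, 1, 12, 0]
D(3):
  [0, 36, 17, 10, 12]
  [7, 0, 3, 5, 0]
  [4, 19, 0, 2, 10]
  [-3, 12, 14, 0, 5]
  [5, 18, 1, 3, 0]
D(4):
  [0, 22, 17, 10, 12]
  [2, 0, 3, 5, 0]
  [-1, 14, 0, 2, 7]
  [-3, 12, 14, 0, 5]
  [0, 15, 1, 3, 0]
D(5):
  [0, 22, 13, 10, 12]
  [0, 0, 1, 3, 0]
  [-1, 14, 0, 2, 7]
  [-3, 12, 6, 0, 5]
  [0, 15, 1, 3, 0]
Answer: A* = [[0, 22, 13, 10, 12], [0, 0, 1, 3, 0], [-1, 14, 0, 2, 7], [-3, 12, 6, 0, 5], [0, 15, 1, 3, 0]]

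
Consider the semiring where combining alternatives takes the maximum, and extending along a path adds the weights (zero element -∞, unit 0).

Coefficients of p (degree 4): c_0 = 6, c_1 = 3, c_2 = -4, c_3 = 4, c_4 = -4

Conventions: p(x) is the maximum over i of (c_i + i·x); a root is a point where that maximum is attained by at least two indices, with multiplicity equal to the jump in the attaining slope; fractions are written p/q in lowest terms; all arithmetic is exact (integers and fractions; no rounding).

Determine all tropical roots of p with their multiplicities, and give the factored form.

hull edge (i=0, c=6) to (i=3, c=4): slope -2/3, span 3
hull edge (i=3, c=4) to (i=4, c=-4): slope -8, span 1
Factored form: p(x) = -4 ⊗ (x ⊕ 2/3) ⊗ (x ⊕ 2/3) ⊗ (x ⊕ 2/3) ⊗ (x ⊕ 8)
Answer: roots = 2/3 (mult 3), 8 (mult 1)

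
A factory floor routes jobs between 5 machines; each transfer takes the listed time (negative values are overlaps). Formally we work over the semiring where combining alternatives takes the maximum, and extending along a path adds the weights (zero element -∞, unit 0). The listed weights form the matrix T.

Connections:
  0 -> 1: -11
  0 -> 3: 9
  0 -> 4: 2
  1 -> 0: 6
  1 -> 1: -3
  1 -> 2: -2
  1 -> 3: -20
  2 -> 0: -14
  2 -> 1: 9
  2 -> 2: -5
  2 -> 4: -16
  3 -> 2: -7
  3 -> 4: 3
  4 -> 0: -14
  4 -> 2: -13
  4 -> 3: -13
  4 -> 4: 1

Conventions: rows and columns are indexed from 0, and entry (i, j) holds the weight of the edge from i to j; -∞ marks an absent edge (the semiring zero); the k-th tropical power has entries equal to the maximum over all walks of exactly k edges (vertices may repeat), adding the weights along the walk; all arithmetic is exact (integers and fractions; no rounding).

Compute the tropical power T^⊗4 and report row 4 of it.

T^⊗2:
  [-5, -14, 2, -11, 12]
  [3, 7, -5, 15, 8]
  [15, 6, 7, -5, -12]
  [-11, 2, -10, -10, 4]
  [-13, -4, -12, -5, 2]
T^⊗3:
  [-2, 11, -1, 4, 13]
  [13, 4, 8, 12, 18]
  [12, 16, 4, 24, 17]
  [8, -1, 0, -2, 5]
  [2, -3, -6, -4, 3]
T^⊗4:
  [17, 8, 9, 7, 14]
  [10, 17, 5, 22, 19]
  [22, 13, 17, 21, 27]
  [5, 9, -3, 17, 10]
  [3, 3, -5, 11, 4]
Answer: row 4 of T^⊗4 = [3, 3, -5, 11, 4]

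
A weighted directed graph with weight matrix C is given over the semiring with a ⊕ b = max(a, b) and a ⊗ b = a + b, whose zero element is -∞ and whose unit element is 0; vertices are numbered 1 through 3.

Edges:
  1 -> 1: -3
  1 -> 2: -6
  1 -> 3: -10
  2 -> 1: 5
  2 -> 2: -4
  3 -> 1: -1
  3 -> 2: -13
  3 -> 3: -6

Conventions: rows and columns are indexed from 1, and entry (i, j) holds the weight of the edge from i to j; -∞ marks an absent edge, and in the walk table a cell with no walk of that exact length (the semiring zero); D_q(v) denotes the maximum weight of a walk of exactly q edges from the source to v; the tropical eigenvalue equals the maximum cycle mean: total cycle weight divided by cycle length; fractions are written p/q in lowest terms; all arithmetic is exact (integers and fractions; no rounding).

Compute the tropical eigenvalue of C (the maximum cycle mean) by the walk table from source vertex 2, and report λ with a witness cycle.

q=0: [-∞, 0, -∞]
q=1: [5, -4, -∞]
q=2: [2, -1, -5]
q=3: [4, -4, -8]
Optimal cycle mean attained by: cycle 1->2->1, total (-6) + 5, length 2.
Answer: λ = -1/2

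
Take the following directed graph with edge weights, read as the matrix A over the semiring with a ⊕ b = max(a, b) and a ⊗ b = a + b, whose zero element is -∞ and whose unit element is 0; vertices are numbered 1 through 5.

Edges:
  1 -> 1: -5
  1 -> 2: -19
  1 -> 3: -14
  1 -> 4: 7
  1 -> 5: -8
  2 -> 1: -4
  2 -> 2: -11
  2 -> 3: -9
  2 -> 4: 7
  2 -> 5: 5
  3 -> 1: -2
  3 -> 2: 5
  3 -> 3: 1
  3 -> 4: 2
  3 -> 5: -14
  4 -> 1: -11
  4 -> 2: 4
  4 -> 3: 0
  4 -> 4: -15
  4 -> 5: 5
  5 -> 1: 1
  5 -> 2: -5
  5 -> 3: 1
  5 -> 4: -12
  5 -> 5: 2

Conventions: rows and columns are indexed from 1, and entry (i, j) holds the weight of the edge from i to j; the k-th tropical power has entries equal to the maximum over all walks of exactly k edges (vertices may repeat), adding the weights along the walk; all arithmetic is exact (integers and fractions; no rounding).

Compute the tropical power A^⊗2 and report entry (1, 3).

A^⊗2:
  [-4, 11, 7, 2, 12]
  [6, 11, 7, 3, 12]
  [1, 6, 2, 12, 10]
  [6, 5, 6, 11, 9]
  [3, 6, 3, 8, 4]
Key observation: the optimum is the walk 1->4->3, with weight 7 + 0 = 7.
Optimal value attained by: walk 1->4->3.
Answer: (A^⊗2)[1][3] = 7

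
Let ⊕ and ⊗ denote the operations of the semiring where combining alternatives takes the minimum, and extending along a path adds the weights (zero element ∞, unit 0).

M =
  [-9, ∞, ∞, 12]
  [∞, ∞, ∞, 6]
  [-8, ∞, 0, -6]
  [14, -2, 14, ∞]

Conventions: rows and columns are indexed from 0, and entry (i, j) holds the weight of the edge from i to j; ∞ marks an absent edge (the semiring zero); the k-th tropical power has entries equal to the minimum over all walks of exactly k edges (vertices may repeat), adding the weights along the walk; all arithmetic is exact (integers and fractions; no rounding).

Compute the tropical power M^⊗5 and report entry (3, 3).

M^⊗2:
  [-18, 10, 26, 3]
  [20, 4, 20, ∞]
  [-17, -8, 0, -6]
  [5, ∞, 14, 4]
M^⊗3:
  [-27, 1, 17, -6]
  [11, ∞, 20, 10]
  [-26, -8, 0, -6]
  [-4, 2, 14, 8]
M^⊗4:
  [-36, -8, 8, -15]
  [2, 8, 20, 14]
  [-35, -8, 0, -14]
  [-13, 6, 14, 8]
M^⊗5:
  [-45, -17, -1, -24]
  [-7, 12, 20, 14]
  [-44, -16, 0, -23]
  [-22, 6, 14, -1]
Key observation: the optimum is the walk 3->0->0->0->0->3, with weight 14 + (-9) + (-9) + (-9) + 12 = -1.
Optimal value attained by: walk 3->0->0->0->0->3.
Answer: (M^⊗5)[3][3] = -1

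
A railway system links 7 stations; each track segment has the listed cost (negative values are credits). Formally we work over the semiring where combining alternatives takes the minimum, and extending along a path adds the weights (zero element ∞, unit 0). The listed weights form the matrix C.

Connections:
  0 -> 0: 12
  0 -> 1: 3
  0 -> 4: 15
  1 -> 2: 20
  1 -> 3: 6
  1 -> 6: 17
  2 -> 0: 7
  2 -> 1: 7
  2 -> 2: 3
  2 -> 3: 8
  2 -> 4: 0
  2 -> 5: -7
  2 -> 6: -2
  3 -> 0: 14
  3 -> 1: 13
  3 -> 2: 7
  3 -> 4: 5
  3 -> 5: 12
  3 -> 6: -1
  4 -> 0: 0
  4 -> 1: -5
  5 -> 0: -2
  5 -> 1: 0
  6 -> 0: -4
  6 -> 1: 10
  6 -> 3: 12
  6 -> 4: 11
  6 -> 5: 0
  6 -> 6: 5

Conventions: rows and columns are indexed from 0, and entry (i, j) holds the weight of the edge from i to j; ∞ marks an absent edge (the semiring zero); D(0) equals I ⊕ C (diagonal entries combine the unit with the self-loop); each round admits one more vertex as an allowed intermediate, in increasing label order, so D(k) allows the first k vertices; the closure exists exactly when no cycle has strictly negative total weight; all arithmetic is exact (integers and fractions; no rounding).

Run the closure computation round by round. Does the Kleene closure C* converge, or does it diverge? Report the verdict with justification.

D(0):
  [0, 3, ∞, ∞, 15, ∞, ∞]
  [∞, 0, 20, 6, ∞, ∞, 17]
  [7, 7, 0, 8, 0, -7, -2]
  [14, 13, 7, 0, 5, 12, -1]
  [0, -5, ∞, ∞, 0, ∞, ∞]
  [-2, 0, ∞, ∞, ∞, 0, ∞]
  [-4, 10, ∞, 12, 11, 0, 0]
D(1):
  [0, 3, ∞, ∞, 15, ∞, ∞]
  [∞, 0, 20, 6, ∞, ∞, 17]
  [7, 7, 0, 8, 0, -7, -2]
  [14, 13, 7, 0, 5, 12, -1]
  [0, -5, ∞, ∞, 0, ∞, ∞]
  [-2, 0, ∞, ∞, 13, 0, ∞]
  [-4, -1, ∞, 12, 11, 0, 0]
D(2):
  [0, 3, 23, 9, 15, ∞, 20]
  [∞, 0, 20, 6, ∞, ∞, 17]
  [7, 7, 0, 8, 0, -7, -2]
  [14, 13, 7, 0, 5, 12, -1]
  [0, -5, 15, 1, 0, ∞, 12]
  [-2, 0, 20, 6, 13, 0, 17]
  [-4, -1, 19, 5, 11, 0, 0]
D(3):
  [0, 3, 23, 9, 15, 16, 20]
  [27, 0, 20, 6, 20, 13, 17]
  [7, 7, 0, 8, 0, -7, -2]
  [14, 13, 7, 0, 5, 0, -1]
  [0, -5, 15, 1, 0, 8, 12]
  [-2, 0, 20, 6, 13, 0, 17]
  [-4, -1, 19, 5, 11, 0, 0]
D(4):
  [0, 3, 16, 9, 14, 9, 8]
  [20, 0, 13, 6, 11, 6, 5]
  [7, 7, 0, 8, 0, -7, -2]
  [14, 13, 7, 0, 5, 0, -1]
  [0, -5, 8, 1, 0, 1, 0]
  [-2, 0, 13, 6, 11, 0, 5]
  [-4, -1, 12, 5, 10, 0, 0]
D(5):
  [0, 3, 16, 9, 14, 9, 8]
  [11, 0, 13, 6, 11, 6, 5]
  [0, -5, 0, 1, 0, -7, -2]
  [5, 0, 7, 0, 5, 0, -1]
  [0, -5, 8, 1, 0, 1, 0]
  [-2, 0, 13, 6, 11, 0, 5]
  [-4, -1, 12, 5, 10, 0, 0]
D(6):
  [0, 3, 16, 9, 14, 9, 8]
  [4, 0, 13, 6, 11, 6, 5]
  [-9, -7, 0, -1, 0, -7, -2]
  [-2, 0, 7, 0, 5, 0, -1]
  [-1, -5, 8, 1, 0, 1, 0]
  [-2, 0, 13, 6, 11, 0, 5]
  [-4, -1, 12, 5, 10, 0, 0]
D(7):
  [0, 3, 16, 9, 14, 8, 8]
  [1, 0, 13, 6, 11, 5, 5]
  [-9, -7, 0, -1, 0, -7, -2]
  [-5, -2, 7, 0, 5, -1, -1]
  [-4, -5, 8, 1, 0, 0, 0]
  [-2, 0, 13, 6, 11, 0, 5]
  [-4, -1, 12, 5, 10, 0, 0]
Key observation: every diagonal entry stays at the unit through all rounds, so no improving cycle exists.
Answer: CONVERGES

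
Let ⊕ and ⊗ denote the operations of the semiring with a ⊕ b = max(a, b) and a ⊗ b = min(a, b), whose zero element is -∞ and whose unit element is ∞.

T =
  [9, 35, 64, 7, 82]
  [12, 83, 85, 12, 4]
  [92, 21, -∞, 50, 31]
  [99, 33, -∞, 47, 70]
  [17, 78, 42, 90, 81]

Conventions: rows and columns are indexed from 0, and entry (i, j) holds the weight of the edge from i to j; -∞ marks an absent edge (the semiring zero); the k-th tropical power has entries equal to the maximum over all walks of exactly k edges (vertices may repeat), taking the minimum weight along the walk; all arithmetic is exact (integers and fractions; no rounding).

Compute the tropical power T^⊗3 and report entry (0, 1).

T^⊗2:
  [64, 78, 42, 82, 81]
  [85, 83, 83, 50, 31]
  [50, 35, 64, 47, 82]
  [47, 70, 64, 70, 82]
  [90, 78, 78, 81, 81]
T^⊗3:
  [82, 78, 78, 81, 81]
  [83, 83, 83, 50, 82]
  [64, 78, 50, 82, 81]
  [70, 78, 70, 82, 81]
  [81, 78, 78, 81, 82]
Key observation: the optimum is the walk 0->4->1->1, with weight 82 min 78 min 83 = 78.
Optimal value attained by: walk 0->4->1->1.
Answer: (T^⊗3)[0][1] = 78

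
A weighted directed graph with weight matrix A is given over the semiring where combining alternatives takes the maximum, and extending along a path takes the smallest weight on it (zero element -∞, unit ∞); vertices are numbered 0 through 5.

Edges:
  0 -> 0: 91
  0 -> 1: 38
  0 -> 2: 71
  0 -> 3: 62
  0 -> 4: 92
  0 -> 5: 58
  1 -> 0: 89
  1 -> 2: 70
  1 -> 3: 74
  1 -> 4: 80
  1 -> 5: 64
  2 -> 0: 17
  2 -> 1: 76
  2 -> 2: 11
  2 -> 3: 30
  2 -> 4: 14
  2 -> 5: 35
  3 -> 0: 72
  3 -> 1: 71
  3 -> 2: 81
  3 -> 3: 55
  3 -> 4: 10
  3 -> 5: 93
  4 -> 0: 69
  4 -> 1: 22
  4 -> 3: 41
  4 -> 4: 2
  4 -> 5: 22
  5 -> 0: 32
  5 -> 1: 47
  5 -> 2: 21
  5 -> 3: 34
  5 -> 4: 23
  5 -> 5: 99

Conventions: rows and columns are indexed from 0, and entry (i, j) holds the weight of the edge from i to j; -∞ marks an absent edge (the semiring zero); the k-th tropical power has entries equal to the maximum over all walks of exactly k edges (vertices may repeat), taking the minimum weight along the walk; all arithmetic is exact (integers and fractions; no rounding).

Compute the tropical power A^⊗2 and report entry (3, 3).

A^⊗2:
  [91, 71, 71, 62, 91, 62]
  [89, 71, 74, 62, 89, 74]
  [76, 35, 70, 74, 76, 64]
  [72, 76, 71, 71, 72, 93]
  [69, 41, 69, 62, 69, 58]
  [47, 47, 47, 47, 47, 99]
Key observation: the optimum is the walk 3->1->3, with weight 71 min 74 = 71.
Optimal value attained by: walk 3->1->3.
Answer: (A^⊗2)[3][3] = 71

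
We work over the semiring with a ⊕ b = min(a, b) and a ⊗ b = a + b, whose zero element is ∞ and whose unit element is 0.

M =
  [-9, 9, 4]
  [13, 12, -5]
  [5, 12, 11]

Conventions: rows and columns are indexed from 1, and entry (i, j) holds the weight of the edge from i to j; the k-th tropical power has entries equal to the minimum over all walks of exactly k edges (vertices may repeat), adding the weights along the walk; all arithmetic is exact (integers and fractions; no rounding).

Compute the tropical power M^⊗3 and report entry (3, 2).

M^⊗2:
  [-18, 0, -5]
  [0, 7, 6]
  [-4, 14, 7]
M^⊗3:
  [-27, -9, -14]
  [-9, 9, 2]
  [-13, 5, 0]
Key observation: the optimum is the walk 3->1->1->2, with weight 5 + (-9) + 9 = 5.
Optimal value attained by: walk 3->1->1->2.
Answer: (M^⊗3)[3][2] = 5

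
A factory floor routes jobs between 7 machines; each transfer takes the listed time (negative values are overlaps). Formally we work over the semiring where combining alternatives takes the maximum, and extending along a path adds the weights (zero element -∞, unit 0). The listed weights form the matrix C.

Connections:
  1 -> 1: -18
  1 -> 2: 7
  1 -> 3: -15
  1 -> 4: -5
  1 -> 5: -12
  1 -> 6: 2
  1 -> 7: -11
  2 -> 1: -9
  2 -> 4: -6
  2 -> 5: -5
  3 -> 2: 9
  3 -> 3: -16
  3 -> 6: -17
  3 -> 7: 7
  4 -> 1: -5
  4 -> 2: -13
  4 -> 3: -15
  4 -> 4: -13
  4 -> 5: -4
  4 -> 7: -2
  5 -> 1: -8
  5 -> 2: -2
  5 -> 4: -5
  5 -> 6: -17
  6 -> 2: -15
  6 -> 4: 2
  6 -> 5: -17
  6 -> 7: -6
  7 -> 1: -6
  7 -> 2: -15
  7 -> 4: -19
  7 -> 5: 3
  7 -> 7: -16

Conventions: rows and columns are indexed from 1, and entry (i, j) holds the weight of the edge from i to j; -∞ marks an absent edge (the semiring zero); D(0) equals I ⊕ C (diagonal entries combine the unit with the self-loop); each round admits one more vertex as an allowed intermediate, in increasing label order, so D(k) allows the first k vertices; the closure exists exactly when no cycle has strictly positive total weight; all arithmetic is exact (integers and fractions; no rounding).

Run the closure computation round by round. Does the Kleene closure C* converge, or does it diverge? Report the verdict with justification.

D(0):
  [0, 7, -15, -5, -12, 2, -11]
  [-9, 0, -∞, -6, -5, -∞, -∞]
  [-∞, 9, 0, -∞, -∞, -17, 7]
  [-5, -13, -15, 0, -4, -∞, -2]
  [-8, -2, -∞, -5, 0, -17, -∞]
  [-∞, -15, -∞, 2, -17, 0, -6]
  [-6, -15, -∞, -19, 3, -∞, 0]
D(1):
  [0, 7, -15, -5, -12, 2, -11]
  [-9, 0, -24, -6, -5, -7, -20]
  [-∞, 9, 0, -∞, -∞, -17, 7]
  [-5, 2, -15, 0, -4, -3, -2]
  [-8, -1, -23, -5, 0, -6, -19]
  [-∞, -15, -∞, 2, -17, 0, -6]
  [-6, 1, -21, -11, 3, -4, 0]
D(2):
  [0, 7, -15, 1, 2, 2, -11]
  [-9, 0, -24, -6, -5, -7, -20]
  [0, 9, 0, 3, 4, 2, 7]
  [-5, 2, -15, 0, -3, -3, -2]
  [-8, -1, -23, -5, 0, -6, -19]
  [-24, -15, -39, 2, -17, 0, -6]
  [-6, 1, -21, -5, 3, -4, 0]
D(3):
  [0, 7, -15, 1, 2, 2, -8]
  [-9, 0, -24, -6, -5, -7, -17]
  [0, 9, 0, 3, 4, 2, 7]
  [-5, 2, -15, 0, -3, -3, -2]
  [-8, -1, -23, -5, 0, -6, -16]
  [-24, -15, -39, 2, -17, 0, -6]
  [-6, 1, -21, -5, 3, -4, 0]
D(4):
  [0, 7, -14, 1, 2, 2, -1]
  [-9, 0, -21, -6, -5, -7, -8]
  [0, 9, 0, 3, 4, 2, 7]
  [-5, 2, -15, 0, -3, -3, -2]
  [-8, -1, -20, -5, 0, -6, -7]
  [-3, 4, -13, 2, -1, 0, 0]
  [-6, 1, -20, -5, 3, -4, 0]
D(5):
  [0, 7, -14, 1, 2, 2, -1]
  [-9, 0, -21, -6, -5, -7, -8]
  [0, 9, 0, 3, 4, 2, 7]
  [-5, 2, -15, 0, -3, -3, -2]
  [-8, -1, -20, -5, 0, -6, -7]
  [-3, 4, -13, 2, -1, 0, 0]
  [-5, 2, -17, -2, 3, -3, 0]
D(6):
  [0, 7, -11, 4, 2, 2, 2]
  [-9, 0, -20, -5, -5, -7, -7]
  [0, 9, 0, 4, 4, 2, 7]
  [-5, 2, -15, 0, -3, -3, -2]
  [-8, -1, -19, -4, 0, -6, -6]
  [-3, 4, -13, 2, -1, 0, 0]
  [-5, 2, -16, -1, 3, -3, 0]
D(7):
  [0, 7, -11, 4, 5, 2, 2]
  [-9, 0, -20, -5, -4, -7, -7]
  [2, 9, 0, 6, 10, 4, 7]
  [-5, 2, -15, 0, 1, -3, -2]
  [-8, -1, -19, -4, 0, -6, -6]
  [-3, 4, -13, 2, 3, 0, 0]
  [-5, 2, -16, -1, 3, -3, 0]
Key observation: every diagonal entry stays at the unit through all rounds, so no improving cycle exists.
Answer: CONVERGES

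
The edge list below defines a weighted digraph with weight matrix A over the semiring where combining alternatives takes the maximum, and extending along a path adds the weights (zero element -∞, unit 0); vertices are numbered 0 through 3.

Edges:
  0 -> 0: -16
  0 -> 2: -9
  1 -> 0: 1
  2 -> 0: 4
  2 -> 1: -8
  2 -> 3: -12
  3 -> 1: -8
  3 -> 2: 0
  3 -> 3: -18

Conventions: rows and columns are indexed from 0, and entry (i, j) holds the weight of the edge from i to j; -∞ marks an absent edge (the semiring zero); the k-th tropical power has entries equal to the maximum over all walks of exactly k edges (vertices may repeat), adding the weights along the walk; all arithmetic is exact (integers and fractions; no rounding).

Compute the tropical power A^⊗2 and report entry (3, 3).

A^⊗2:
  [-5, -17, -25, -21]
  [-15, -∞, -8, -∞]
  [-7, -20, -5, -30]
  [4, -8, -18, -12]
Key observation: the optimum is the walk 3->2->3, with weight 0 + (-12) = -12.
Optimal value attained by: walk 3->2->3.
Answer: (A^⊗2)[3][3] = -12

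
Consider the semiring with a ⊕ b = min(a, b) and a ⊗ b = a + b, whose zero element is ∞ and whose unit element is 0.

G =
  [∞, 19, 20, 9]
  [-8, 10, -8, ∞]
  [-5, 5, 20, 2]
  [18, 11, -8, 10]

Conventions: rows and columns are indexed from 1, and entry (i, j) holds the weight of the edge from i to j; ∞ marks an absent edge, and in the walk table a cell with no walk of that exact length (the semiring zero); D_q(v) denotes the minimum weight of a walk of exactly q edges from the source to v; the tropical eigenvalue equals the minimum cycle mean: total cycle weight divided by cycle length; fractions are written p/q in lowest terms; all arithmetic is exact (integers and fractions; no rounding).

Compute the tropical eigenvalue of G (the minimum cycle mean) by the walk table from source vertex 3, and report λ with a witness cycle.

q=0: [∞, ∞, 0, ∞]
q=1: [-5, 5, 20, 2]
q=2: [-3, 13, -6, 4]
q=3: [-11, -1, -4, -4]
q=4: [-9, 1, -12, -2]
Optimal cycle mean attained by: cycle 3->4->3, total 2 + (-8), length 2.
Answer: λ = -3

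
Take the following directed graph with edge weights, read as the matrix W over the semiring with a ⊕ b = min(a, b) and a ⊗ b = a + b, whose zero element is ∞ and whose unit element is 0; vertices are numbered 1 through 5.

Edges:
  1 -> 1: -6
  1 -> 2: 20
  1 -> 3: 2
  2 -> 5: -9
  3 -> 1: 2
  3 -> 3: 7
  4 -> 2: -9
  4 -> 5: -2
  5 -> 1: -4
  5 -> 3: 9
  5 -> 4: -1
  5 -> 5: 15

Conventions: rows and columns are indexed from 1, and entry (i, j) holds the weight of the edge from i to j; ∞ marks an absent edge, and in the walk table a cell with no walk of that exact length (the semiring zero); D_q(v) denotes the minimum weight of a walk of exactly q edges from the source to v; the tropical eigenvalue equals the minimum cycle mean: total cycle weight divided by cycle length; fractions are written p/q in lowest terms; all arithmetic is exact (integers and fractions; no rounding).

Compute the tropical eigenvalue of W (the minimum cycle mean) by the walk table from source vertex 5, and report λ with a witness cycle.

q=0: [∞, ∞, ∞, ∞, 0]
q=1: [-4, ∞, 9, -1, 15]
q=2: [-10, -10, -2, 14, -3]
q=3: [-16, 5, -8, -4, -19]
q=4: [-23, -13, -14, -20, -6]
q=5: [-29, -29, -21, -7, -22]
Optimal cycle mean attained by: cycle 2->5->4->2, total (-9) + (-1) + (-9), length 3.
Answer: λ = -19/3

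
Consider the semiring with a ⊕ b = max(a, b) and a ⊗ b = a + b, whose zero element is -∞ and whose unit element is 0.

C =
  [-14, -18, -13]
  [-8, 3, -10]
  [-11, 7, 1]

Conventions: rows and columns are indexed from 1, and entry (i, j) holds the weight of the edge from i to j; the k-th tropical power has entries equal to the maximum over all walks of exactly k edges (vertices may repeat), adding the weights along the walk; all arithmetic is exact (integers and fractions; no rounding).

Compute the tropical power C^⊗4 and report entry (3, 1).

C^⊗2:
  [-24, -6, -12]
  [-5, 6, -7]
  [-1, 10, 2]
C^⊗3:
  [-14, -3, -11]
  [-2, 9, -4]
  [2, 13, 3]
C^⊗4:
  [-11, 0, -10]
  [1, 12, -1]
  [5, 16, 4]
Key observation: the optimum is the walk 3->2->2->2->1, with weight 7 + 3 + 3 + (-8) = 5.
Optimal value attained by: walk 3->2->2->2->1.
Answer: (C^⊗4)[3][1] = 5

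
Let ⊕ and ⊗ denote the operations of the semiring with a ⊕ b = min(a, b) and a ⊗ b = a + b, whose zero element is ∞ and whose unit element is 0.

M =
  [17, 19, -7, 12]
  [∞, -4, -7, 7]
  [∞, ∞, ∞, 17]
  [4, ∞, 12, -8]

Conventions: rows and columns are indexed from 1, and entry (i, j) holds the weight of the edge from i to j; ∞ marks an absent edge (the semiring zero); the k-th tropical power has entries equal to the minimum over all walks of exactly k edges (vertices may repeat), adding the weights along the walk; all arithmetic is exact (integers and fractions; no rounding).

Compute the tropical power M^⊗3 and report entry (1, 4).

M^⊗2:
  [16, 15, 10, 4]
  [11, -8, -11, -1]
  [21, ∞, 29, 9]
  [-4, 23, -3, -16]
M^⊗3:
  [8, 11, 8, -4]
  [3, -12, -15, -9]
  [13, 40, 14, 1]
  [-12, 15, -11, -24]
Key observation: the optimum is the walk 1->4->4->4, with weight 12 + (-8) + (-8) = -4.
Optimal value attained by: walk 1->4->4->4.
Answer: (M^⊗3)[1][4] = -4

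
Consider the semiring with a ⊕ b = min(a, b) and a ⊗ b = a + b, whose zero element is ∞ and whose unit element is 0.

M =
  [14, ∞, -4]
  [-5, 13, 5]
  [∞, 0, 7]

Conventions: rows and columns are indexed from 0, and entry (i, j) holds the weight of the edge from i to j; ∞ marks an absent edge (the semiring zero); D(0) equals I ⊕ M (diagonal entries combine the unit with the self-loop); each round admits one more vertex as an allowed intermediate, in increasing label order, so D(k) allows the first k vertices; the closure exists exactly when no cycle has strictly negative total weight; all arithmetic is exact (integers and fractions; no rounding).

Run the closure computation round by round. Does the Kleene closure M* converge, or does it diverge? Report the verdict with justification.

D(0):
  [0, ∞, -4]
  [-5, 0, 5]
  [∞, 0, 0]
D(1):
  [0, ∞, -4]
  [-5, 0, -9]
  [∞, 0, 0]
Detection: at round 2, diagonal entry (2, 2) turns strictly negative.
Key observation: the cycle 2->1->0->2 has total weight 0 + (-5) + (-4), which is strictly negative.
Answer: DIVERGES — negative cycle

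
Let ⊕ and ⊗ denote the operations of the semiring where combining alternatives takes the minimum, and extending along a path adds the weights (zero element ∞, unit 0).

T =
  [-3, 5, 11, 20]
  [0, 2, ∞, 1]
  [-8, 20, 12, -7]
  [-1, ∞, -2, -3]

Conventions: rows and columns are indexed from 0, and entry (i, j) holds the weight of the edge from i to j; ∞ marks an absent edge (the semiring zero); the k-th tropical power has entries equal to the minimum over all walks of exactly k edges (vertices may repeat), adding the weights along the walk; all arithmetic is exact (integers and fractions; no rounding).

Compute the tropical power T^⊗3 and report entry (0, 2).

T^⊗2:
  [-6, 2, 8, 4]
  [-3, 4, -1, -2]
  [-11, -3, -9, -10]
  [-10, 4, -5, -9]
T^⊗3:
  [-9, -1, 2, 1]
  [-9, 2, -4, -8]
  [-17, -6, -12, -16]
  [-13, -5, -11, -12]
Key observation: the optimum is the walk 0->2->3->2, with weight 11 + (-7) + (-2) = 2.
Optimal value attained by: walk 0->2->3->2.
Answer: (T^⊗3)[0][2] = 2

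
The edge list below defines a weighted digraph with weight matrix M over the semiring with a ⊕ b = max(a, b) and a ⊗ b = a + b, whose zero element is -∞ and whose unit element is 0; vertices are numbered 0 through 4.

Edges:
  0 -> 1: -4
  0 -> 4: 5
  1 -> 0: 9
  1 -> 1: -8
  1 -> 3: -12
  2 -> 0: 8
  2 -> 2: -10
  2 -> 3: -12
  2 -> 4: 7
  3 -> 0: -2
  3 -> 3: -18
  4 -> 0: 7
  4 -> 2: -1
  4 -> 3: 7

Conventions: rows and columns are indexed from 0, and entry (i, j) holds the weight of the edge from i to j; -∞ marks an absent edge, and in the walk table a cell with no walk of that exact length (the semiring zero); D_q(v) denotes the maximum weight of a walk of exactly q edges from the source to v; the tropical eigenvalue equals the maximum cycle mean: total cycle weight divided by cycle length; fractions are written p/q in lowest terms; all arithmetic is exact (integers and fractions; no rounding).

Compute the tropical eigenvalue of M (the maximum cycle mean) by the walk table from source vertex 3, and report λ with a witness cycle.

q=0: [-∞, -∞, -∞, 0, -∞]
q=1: [-2, -∞, -∞, -18, -∞]
q=2: [-20, -6, -∞, -36, 3]
q=3: [10, -14, 2, 10, -15]
q=4: [10, 6, -8, -8, 15]
q=5: [22, 6, 14, 22, 15]
Optimal cycle mean attained by: cycle 0->4->0, total 5 + 7, length 2.
Answer: λ = 6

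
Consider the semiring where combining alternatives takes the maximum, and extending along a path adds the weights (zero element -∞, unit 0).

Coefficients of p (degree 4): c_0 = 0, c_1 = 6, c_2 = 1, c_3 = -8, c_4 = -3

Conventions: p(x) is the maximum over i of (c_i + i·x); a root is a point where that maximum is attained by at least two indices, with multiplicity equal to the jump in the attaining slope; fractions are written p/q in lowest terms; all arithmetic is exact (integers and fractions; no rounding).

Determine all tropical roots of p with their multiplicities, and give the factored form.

hull edge (i=0, c=0) to (i=1, c=6): slope 6, span 1
hull edge (i=1, c=6) to (i=4, c=-3): slope -3, span 3
Factored form: p(x) = -3 ⊗ (x ⊕ (-6)) ⊗ (x ⊕ 3) ⊗ (x ⊕ 3) ⊗ (x ⊕ 3)
Answer: roots = -6 (mult 1), 3 (mult 3)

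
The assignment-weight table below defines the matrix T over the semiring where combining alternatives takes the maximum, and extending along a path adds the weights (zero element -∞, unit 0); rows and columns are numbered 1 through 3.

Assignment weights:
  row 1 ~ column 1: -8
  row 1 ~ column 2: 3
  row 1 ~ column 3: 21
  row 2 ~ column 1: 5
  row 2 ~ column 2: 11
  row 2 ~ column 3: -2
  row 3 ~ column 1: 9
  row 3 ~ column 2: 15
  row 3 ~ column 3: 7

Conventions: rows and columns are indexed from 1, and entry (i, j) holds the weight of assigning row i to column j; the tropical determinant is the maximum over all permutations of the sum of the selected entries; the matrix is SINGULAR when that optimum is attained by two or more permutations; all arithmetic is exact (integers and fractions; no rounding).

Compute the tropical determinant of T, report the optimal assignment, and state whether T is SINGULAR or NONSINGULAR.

σ = (1, 2, 3): (-8) + 11 + 7 = 10
σ = (1, 3, 2): (-8) + (-2) + 15 = 5
σ = (2, 1, 3): 3 + 5 + 7 = 15
σ = (2, 3, 1): 3 + (-2) + 9 = 10
σ = (3, 1, 2): 21 + 5 + 15 = 41
σ = (3, 2, 1): 21 + 11 + 9 = 41
Optimal value attained by: σ = (3, 1, 2).
Answer: det⊕(T) = 41; verdict: SINGULAR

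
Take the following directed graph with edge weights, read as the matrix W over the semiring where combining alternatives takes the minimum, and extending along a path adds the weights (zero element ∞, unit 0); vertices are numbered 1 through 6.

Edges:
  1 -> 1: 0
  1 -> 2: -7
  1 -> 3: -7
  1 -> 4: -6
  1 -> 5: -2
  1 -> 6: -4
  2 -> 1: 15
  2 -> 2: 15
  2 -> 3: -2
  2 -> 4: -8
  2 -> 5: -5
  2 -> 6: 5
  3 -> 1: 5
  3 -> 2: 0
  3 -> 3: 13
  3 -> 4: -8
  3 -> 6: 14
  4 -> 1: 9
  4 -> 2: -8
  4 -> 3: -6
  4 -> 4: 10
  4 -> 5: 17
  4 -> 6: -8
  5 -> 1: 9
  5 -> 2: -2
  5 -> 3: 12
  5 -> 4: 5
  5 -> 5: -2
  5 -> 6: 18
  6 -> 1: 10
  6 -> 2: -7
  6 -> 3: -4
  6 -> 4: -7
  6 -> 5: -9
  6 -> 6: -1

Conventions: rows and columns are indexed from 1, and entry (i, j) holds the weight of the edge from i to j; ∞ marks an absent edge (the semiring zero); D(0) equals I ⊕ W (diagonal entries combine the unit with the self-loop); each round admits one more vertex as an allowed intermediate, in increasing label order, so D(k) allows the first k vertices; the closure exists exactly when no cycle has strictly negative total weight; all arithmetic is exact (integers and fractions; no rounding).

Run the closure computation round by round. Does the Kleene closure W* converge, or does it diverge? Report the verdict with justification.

Detection: at round 0, diagonal entry (5, 5) turns strictly negative.
Key observation: the cycle 5->5 has total weight (-2), which is strictly negative.
Answer: DIVERGES — negative cycle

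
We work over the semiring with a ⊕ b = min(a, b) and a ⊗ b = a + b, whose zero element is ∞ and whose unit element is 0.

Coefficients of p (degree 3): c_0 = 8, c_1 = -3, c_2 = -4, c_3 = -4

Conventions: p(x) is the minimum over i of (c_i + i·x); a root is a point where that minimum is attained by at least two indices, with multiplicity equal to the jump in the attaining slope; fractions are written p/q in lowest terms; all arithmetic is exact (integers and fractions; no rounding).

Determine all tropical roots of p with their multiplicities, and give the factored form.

hull edge (i=0, c=8) to (i=1, c=-3): slope -11, span 1
hull edge (i=1, c=-3) to (i=2, c=-4): slope -1, span 1
hull edge (i=2, c=-4) to (i=3, c=-4): slope 0, span 1
Factored form: p(x) = -4 ⊗ (x ⊕ 0) ⊗ (x ⊕ 1) ⊗ (x ⊕ 11)
Answer: roots = 0 (mult 1), 1 (mult 1), 11 (mult 1)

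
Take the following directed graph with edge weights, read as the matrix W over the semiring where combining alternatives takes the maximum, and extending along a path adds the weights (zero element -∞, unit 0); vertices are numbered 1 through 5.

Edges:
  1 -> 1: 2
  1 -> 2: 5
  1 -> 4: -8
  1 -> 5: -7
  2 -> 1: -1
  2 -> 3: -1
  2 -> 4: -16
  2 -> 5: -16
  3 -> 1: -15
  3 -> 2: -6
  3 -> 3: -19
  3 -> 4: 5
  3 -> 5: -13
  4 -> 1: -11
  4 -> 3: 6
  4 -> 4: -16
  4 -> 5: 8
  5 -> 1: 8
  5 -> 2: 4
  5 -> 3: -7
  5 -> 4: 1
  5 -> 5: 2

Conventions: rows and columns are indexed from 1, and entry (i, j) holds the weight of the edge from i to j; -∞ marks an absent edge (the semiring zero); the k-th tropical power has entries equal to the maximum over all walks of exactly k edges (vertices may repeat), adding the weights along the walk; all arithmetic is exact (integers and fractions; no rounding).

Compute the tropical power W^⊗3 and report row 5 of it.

W^⊗2:
  [4, 7, 4, -6, 0]
  [1, 4, -10, 4, -8]
  [-5, -9, 11, -11, 13]
  [16, 12, 1, 11, 10]
  [10, 13, 7, 3, 9]
W^⊗3:
  [8, 9, 6, 9, 2]
  [3, 6, 10, -5, 12]
  [21, 17, 6, 16, 15]
  [18, 21, 17, 11, 19]
  [17, 15, 12, 12, 11]
Answer: row 5 of W^⊗3 = [17, 15, 12, 12, 11]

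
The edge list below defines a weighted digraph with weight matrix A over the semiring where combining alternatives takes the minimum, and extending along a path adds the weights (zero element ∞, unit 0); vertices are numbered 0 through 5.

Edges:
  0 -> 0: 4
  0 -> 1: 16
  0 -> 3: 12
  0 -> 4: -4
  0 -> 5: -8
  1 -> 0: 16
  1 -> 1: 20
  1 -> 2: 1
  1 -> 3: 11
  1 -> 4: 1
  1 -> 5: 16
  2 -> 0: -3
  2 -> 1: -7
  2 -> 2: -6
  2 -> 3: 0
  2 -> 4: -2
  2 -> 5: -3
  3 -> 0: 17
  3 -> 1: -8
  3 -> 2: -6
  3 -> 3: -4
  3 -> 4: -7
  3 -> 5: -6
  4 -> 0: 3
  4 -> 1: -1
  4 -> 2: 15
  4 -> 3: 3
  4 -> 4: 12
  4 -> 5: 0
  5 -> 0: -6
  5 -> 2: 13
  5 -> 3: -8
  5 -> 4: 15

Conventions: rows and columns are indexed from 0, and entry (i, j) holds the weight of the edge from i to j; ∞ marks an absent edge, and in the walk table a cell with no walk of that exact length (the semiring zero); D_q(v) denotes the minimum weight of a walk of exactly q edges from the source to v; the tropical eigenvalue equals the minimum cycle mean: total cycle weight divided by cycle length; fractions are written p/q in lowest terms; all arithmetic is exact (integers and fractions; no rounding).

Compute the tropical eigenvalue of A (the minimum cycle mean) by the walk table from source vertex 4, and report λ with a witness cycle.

q=0: [∞, ∞, ∞, ∞, 0, ∞]
q=1: [3, -1, 15, 3, 12, 0]
q=2: [-6, -5, -3, -8, -4, -5]
q=3: [-11, -16, -14, -13, -15, -14]
q=4: [-20, -21, -20, -22, -20, -19]
q=5: [-25, -30, -28, -27, -29, -28]
q=6: [-34, -35, -34, -36, -34, -33]
Optimal cycle mean attained by: cycle 0->5->0, total (-8) + (-6), length 2.
Answer: λ = -7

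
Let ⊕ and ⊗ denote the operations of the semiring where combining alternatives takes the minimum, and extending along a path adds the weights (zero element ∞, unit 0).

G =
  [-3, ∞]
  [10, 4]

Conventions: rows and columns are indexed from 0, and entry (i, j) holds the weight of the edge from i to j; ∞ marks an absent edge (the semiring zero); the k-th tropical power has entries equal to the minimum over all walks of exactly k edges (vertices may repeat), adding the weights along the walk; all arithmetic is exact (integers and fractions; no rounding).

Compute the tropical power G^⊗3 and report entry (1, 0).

G^⊗2:
  [-6, ∞]
  [7, 8]
G^⊗3:
  [-9, ∞]
  [4, 12]
Key observation: the optimum is the walk 1->0->0->0, with weight 10 + (-3) + (-3) = 4.
Optimal value attained by: walk 1->0->0->0.
Answer: (G^⊗3)[1][0] = 4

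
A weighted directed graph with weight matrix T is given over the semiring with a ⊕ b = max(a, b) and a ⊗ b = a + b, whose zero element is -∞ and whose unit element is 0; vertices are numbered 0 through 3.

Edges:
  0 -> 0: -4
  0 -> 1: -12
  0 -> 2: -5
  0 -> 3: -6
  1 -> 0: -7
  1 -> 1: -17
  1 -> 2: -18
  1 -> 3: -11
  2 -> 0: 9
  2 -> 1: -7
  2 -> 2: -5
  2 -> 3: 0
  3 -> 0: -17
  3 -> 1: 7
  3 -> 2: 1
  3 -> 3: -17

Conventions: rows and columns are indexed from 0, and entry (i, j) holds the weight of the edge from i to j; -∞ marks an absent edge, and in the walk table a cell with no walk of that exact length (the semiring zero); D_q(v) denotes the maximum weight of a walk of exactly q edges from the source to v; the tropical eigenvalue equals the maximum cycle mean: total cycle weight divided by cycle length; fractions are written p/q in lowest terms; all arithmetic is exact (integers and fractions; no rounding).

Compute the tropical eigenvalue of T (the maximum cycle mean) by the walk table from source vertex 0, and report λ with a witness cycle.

q=0: [0, -∞, -∞, -∞]
q=1: [-4, -12, -5, -6]
q=2: [4, 1, -5, -5]
q=3: [4, 2, -1, -2]
q=4: [8, 5, -1, -1]
Optimal cycle mean attained by: cycle 0->2->0, total (-5) + 9, length 2.
Answer: λ = 2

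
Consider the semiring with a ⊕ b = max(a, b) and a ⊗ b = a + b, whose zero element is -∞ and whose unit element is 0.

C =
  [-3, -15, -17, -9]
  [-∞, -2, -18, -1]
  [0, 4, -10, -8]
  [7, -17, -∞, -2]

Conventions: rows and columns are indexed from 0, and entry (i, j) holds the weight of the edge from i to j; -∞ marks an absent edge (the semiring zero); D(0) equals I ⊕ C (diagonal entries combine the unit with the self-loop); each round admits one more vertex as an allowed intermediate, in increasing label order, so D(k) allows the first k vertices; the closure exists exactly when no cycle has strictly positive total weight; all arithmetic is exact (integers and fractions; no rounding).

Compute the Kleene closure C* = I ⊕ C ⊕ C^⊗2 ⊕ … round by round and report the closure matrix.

D(0):
  [0, -15, -17, -9]
  [-∞, 0, -18, -1]
  [0, 4, 0, -8]
  [7, -17, -∞, 0]
D(1):
  [0, -15, -17, -9]
  [-∞, 0, -18, -1]
  [0, 4, 0, -8]
  [7, -8, -10, 0]
D(2):
  [0, -15, -17, -9]
  [-∞, 0, -18, -1]
  [0, 4, 0, 3]
  [7, -8, -10, 0]
D(3):
  [0, -13, -17, -9]
  [-18, 0, -18, -1]
  [0, 4, 0, 3]
  [7, -6, -10, 0]
D(4):
  [0, -13, -17, -9]
  [6, 0, -11, -1]
  [10, 4, 0, 3]
  [7, -6, -10, 0]
Answer: C* = [[0, -13, -17, -9], [6, 0, -11, -1], [10, 4, 0, 3], [7, -6, -10, 0]]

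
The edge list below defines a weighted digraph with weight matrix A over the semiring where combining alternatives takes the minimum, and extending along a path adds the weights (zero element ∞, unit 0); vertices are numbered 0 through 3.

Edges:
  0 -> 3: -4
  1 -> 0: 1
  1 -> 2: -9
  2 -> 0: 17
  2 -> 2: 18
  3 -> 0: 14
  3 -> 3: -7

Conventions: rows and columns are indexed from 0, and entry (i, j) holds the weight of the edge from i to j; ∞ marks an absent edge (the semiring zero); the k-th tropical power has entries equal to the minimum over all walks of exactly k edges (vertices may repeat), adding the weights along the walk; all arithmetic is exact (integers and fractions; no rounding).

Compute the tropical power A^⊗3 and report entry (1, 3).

A^⊗2:
  [10, ∞, ∞, -11]
  [8, ∞, 9, -3]
  [35, ∞, 36, 13]
  [7, ∞, ∞, -14]
A^⊗3:
  [3, ∞, ∞, -18]
  [11, ∞, 27, -10]
  [27, ∞, 54, 6]
  [0, ∞, ∞, -21]
Key observation: the optimum is the walk 1->0->3->3, with weight 1 + (-4) + (-7) = -10.
Optimal value attained by: walk 1->0->3->3.
Answer: (A^⊗3)[1][3] = -10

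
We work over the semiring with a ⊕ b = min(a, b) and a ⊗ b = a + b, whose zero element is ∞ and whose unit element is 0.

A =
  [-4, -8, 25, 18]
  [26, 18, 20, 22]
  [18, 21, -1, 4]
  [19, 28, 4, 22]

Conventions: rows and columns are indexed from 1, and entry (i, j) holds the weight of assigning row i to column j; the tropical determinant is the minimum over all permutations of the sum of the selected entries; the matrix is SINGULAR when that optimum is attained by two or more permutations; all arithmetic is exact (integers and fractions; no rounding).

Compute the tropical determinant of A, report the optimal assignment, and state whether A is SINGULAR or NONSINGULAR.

σ = (1, 2, 3, 4): (-4) + 18 + (-1) + 22 = 35
σ = (1, 2, 4, 3): (-4) + 18 + 4 + 4 = 22
σ = (1, 3, 2, 4): (-4) + 20 + 21 + 22 = 59
σ = (1, 3, 4, 2): (-4) + 20 + 4 + 28 = 48
σ = (1, 4, 2, 3): (-4) + 22 + 21 + 4 = 43
σ = (1, 4, 3, 2): (-4) + 22 + (-1) + 28 = 45
σ = (2, 1, 3, 4): (-8) + 26 + (-1) + 22 = 39
σ = (2, 1, 4, 3): (-8) + 26 + 4 + 4 = 26
σ = (2, 3, 1, 4): (-8) + 20 + 18 + 22 = 52
σ = (2, 3, 4, 1): (-8) + 20 + 4 + 19 = 35
σ = (2, 4, 1, 3): (-8) + 22 + 18 + 4 = 36
σ = (2, 4, 3, 1): (-8) + 22 + (-1) + 19 = 32
σ = (3, 1, 2, 4): 25 + 26 + 21 + 22 = 94
σ = (3, 1, 4, 2): 25 + 26 + 4 + 28 = 83
σ = (3, 2, 1, 4): 25 + 18 + 18 + 22 = 83
σ = (3, 2, 4, 1): 25 + 18 + 4 + 19 = 66
σ = (3, 4, 1, 2): 25 + 22 + 18 + 28 = 93
σ = (3, 4, 2, 1): 25 + 22 + 21 + 19 = 87
σ = (4, 1, 2, 3): 18 + 26 + 21 + 4 = 69
σ = (4, 1, 3, 2): 18 + 26 + (-1) + 28 = 71
σ = (4, 2, 1, 3): 18 + 18 + 18 + 4 = 58
σ = (4, 2, 3, 1): 18 + 18 + (-1) + 19 = 54
σ = (4, 3, 1, 2): 18 + 20 + 18 + 28 = 84
σ = (4, 3, 2, 1): 18 + 20 + 21 + 19 = 78
Optimal value attained by: σ = (1, 2, 4, 3).
Answer: det⊕(A) = 22; verdict: NONSINGULAR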